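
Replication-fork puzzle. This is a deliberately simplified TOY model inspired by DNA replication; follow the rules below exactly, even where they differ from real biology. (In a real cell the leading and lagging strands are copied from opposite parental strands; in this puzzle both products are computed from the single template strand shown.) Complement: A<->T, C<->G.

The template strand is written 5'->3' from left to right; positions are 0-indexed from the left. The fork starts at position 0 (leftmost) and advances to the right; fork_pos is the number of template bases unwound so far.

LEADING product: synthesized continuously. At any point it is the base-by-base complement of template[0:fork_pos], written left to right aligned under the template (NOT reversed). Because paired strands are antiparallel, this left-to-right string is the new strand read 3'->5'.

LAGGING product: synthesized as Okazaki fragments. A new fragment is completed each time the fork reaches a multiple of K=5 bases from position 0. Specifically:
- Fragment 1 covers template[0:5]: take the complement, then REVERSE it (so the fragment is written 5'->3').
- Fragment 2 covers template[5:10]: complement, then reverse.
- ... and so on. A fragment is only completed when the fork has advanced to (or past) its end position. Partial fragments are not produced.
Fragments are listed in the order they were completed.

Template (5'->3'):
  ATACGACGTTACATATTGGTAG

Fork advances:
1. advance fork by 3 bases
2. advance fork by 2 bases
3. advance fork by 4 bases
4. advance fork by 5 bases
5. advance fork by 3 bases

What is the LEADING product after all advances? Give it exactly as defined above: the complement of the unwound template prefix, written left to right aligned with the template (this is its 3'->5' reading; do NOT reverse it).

Step 1: advance 3 -> fork_pos = 0 + 3 = 3.
Step 2: advance 2 -> fork_pos = 3 + 2 = 5.
Step 3: advance 4 -> fork_pos = 5 + 4 = 9.
Step 4: advance 5 -> fork_pos = 9 + 5 = 14.
Step 5: advance 3 -> fork_pos = 14 + 3 = 17.
Unwound prefix: template[0:17] = ATACGACGTTACATATT
Complement it base by base (A<->T, C<->G), keeping left-to-right order:
  [0:5] ATACG -> TATGC
  [5:10] ACGTT -> TGCAA
  [10:15] ACATA -> TGTAT
  [15:17] TT -> AA
Concatenate: TATGCTGCAATGTATAA (length 17; written aligned with the template, i.e. 3'->5').

Answer: TATGCTGCAATGTATAA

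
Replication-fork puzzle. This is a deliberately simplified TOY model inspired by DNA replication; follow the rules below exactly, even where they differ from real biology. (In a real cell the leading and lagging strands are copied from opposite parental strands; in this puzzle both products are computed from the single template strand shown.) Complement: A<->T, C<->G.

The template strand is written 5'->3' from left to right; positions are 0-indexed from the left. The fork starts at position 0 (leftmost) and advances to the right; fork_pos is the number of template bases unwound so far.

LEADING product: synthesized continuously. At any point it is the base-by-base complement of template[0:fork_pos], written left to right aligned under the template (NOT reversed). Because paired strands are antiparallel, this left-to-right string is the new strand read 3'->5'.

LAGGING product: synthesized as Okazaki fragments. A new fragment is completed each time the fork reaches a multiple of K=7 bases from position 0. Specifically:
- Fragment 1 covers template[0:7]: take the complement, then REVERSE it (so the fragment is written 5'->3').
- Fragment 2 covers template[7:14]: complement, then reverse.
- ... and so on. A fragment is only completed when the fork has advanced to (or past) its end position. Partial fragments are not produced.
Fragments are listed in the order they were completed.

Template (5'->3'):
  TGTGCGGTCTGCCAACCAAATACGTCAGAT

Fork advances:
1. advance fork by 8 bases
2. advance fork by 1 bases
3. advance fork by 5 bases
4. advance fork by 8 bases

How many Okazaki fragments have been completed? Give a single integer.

Step 1: advance 8 -> fork_pos = 0 + 8 = 8. Reached multiple(s) of 7: 7 -> fragment 1 completed (1 total).
Step 2: advance 1 -> fork_pos = 8 + 1 = 9. Next multiple of 7 is 14 (not reached); still 1 fragment(s).
Step 3: advance 5 -> fork_pos = 9 + 5 = 14. Reached multiple(s) of 7: 14 -> fragment 2 completed (2 total).
Step 4: advance 8 -> fork_pos = 14 + 8 = 22. Reached multiple(s) of 7: 21 -> fragment 3 completed (3 total).
Check: final fork_pos = 22; the multiples of 7 that are <= 22 are 7..21 -> 22 // 7 = 3 completed fragment(s).

Answer: 3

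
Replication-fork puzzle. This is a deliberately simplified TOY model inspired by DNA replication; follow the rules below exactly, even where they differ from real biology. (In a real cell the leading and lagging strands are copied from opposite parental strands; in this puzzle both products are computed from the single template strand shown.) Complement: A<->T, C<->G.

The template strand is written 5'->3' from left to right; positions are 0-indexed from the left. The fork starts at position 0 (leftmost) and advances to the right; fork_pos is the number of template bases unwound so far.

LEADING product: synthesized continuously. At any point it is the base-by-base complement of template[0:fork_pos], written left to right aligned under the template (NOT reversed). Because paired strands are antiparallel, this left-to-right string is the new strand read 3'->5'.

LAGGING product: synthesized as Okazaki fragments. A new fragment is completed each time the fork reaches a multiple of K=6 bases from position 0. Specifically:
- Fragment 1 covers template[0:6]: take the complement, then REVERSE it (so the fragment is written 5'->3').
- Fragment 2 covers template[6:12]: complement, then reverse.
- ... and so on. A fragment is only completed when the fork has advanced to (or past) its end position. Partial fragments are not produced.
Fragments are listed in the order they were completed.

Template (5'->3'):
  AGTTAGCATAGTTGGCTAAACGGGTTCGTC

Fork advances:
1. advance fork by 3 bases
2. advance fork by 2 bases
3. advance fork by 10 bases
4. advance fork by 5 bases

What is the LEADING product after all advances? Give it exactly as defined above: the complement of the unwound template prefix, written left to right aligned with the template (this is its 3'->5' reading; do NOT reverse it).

Step 1: advance 3 -> fork_pos = 0 + 3 = 3.
Step 2: advance 2 -> fork_pos = 3 + 2 = 5.
Step 3: advance 10 -> fork_pos = 5 + 10 = 15.
Step 4: advance 5 -> fork_pos = 15 + 5 = 20.
Unwound prefix: template[0:20] = AGTTAGCATAGTTGGCTAAA
Complement it base by base (A<->T, C<->G), keeping left-to-right order:
  [0:5] AGTTA -> TCAAT
  [5:10] GCATA -> CGTAT
  [10:15] GTTGG -> CAACC
  [15:20] CTAAA -> GATTT
Concatenate: TCAATCGTATCAACCGATTT (length 20; written aligned with the template, i.e. 3'->5').

Answer: TCAATCGTATCAACCGATTT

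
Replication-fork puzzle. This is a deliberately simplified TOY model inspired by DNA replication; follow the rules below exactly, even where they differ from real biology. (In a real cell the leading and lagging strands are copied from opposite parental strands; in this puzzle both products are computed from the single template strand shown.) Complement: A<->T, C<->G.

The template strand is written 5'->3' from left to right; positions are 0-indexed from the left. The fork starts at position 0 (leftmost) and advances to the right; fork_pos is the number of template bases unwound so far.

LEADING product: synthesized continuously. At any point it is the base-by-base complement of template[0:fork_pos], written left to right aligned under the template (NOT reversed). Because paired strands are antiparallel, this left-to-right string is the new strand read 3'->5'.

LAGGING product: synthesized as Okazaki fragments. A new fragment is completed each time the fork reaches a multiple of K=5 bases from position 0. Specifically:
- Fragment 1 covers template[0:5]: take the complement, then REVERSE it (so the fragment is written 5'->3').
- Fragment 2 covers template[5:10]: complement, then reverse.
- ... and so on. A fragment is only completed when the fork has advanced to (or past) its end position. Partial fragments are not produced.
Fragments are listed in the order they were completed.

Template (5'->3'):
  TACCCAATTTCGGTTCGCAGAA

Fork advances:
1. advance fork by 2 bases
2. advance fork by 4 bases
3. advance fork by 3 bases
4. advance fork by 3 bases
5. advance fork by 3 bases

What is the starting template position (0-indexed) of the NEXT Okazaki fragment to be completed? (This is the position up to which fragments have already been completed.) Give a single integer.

Answer: 15

Derivation:
Step 1: advance 2 -> fork_pos = 0 + 2 = 2. Next multiple of 5 is 5 (not reached); still 0 fragment(s).
Step 2: advance 4 -> fork_pos = 2 + 4 = 6. Reached multiple(s) of 5: 5 -> fragment 1 completed (1 total).
Step 3: advance 3 -> fork_pos = 6 + 3 = 9. Next multiple of 5 is 10 (not reached); still 1 fragment(s).
Step 4: advance 3 -> fork_pos = 9 + 3 = 12. Reached multiple(s) of 5: 10 -> fragment 2 completed (2 total).
Step 5: advance 3 -> fork_pos = 12 + 3 = 15. Reached multiple(s) of 5: 15 -> fragment 3 completed (3 total).
3 fragment(s) completed, covering template[0:15] (3 x 5 = 15). The next fragment, fragment 4, covers template[15:20], so it starts at position 15.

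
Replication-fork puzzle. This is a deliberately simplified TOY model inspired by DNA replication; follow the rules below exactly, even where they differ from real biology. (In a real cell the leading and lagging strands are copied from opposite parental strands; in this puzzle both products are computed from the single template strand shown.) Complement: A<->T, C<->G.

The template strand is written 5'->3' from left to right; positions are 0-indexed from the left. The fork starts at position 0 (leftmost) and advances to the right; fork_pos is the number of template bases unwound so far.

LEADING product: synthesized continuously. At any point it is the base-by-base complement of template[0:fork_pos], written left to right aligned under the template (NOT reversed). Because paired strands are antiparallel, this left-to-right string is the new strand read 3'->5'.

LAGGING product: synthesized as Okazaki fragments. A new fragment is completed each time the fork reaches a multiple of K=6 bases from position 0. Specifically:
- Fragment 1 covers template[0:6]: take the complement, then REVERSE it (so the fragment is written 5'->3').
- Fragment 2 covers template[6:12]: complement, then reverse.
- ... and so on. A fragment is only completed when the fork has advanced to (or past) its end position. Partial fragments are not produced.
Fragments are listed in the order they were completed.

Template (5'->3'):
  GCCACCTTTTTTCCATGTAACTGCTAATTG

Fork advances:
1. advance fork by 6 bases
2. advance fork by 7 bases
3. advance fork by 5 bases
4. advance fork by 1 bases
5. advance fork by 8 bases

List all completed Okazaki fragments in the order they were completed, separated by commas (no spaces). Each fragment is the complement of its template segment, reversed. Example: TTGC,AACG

Step 1: advance 6 -> fork_pos = 0 + 6 = 6. Reached multiple(s) of 6: 6 -> fragment 1 completed (1 total).
Step 2: advance 7 -> fork_pos = 6 + 7 = 13. Reached multiple(s) of 6: 12 -> fragment 2 completed (2 total).
Step 3: advance 5 -> fork_pos = 13 + 5 = 18. Reached multiple(s) of 6: 18 -> fragment 3 completed (3 total).
Step 4: advance 1 -> fork_pos = 18 + 1 = 19. Next multiple of 6 is 24 (not reached); still 3 fragment(s).
Step 5: advance 8 -> fork_pos = 19 + 8 = 27. Reached multiple(s) of 6: 24 -> fragment 4 completed (4 total).
Final fork_pos = 27, so 4 fragment(s) are complete. Build each: template segment -> complement -> reverse.
Fragment 1: template[0:6] = GCCACC -> complement CGGTGG -> reversed GGTGGC
Fragment 2: template[6:12] = TTTTTT -> complement AAAAAA -> reversed AAAAAA
Fragment 3: template[12:18] = CCATGT -> complement GGTACA -> reversed ACATGG
Fragment 4: template[18:24] = AACTGC -> complement TTGACG -> reversed GCAGTT

Answer: GGTGGC,AAAAAA,ACATGG,GCAGTT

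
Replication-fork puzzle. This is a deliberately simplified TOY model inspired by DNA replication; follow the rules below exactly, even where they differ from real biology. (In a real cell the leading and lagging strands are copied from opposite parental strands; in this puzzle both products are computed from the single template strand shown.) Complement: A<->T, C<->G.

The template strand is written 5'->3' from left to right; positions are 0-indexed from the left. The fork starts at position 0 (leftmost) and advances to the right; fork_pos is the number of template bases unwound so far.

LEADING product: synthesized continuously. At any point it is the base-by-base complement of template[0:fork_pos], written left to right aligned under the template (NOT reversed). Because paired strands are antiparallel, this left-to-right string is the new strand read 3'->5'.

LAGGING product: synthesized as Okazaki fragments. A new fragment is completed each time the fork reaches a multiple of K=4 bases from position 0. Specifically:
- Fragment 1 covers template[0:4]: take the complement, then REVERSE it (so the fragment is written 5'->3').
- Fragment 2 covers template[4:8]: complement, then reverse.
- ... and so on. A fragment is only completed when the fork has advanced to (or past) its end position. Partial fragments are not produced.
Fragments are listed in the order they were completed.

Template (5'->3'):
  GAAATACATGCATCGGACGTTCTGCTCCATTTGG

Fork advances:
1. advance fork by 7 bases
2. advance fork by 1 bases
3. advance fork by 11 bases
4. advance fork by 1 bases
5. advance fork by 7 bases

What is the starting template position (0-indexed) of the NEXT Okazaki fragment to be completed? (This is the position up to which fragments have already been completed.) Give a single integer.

Answer: 24

Derivation:
Step 1: advance 7 -> fork_pos = 0 + 7 = 7. Reached multiple(s) of 4: 4 -> fragment 1 completed (1 total).
Step 2: advance 1 -> fork_pos = 7 + 1 = 8. Reached multiple(s) of 4: 8 -> fragment 2 completed (2 total).
Step 3: advance 11 -> fork_pos = 8 + 11 = 19. Reached multiple(s) of 4: 12, 16 -> fragments 3-4 completed (4 total).
Step 4: advance 1 -> fork_pos = 19 + 1 = 20. Reached multiple(s) of 4: 20 -> fragment 5 completed (5 total).
Step 5: advance 7 -> fork_pos = 20 + 7 = 27. Reached multiple(s) of 4: 24 -> fragment 6 completed (6 total).
6 fragment(s) completed, covering template[0:24] (6 x 4 = 24). The next fragment, fragment 7, covers template[24:28], so it starts at position 24.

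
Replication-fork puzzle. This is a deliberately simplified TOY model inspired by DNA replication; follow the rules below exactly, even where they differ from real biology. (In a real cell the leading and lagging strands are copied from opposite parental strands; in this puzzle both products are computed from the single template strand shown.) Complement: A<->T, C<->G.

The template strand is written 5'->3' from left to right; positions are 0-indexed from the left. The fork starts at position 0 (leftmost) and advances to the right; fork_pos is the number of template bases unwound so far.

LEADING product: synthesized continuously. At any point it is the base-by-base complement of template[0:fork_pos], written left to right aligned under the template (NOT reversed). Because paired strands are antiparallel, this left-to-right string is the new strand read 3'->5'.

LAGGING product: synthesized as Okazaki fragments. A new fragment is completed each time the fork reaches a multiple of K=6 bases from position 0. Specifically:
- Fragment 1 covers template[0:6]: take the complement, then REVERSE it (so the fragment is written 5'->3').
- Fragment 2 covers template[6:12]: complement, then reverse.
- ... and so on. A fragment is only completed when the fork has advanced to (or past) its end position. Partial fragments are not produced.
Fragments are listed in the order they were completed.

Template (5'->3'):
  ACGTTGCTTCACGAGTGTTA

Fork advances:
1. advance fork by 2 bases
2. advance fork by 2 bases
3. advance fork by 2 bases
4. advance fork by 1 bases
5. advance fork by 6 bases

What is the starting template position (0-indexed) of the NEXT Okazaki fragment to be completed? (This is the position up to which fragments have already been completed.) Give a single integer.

Answer: 12

Derivation:
Step 1: advance 2 -> fork_pos = 0 + 2 = 2. Next multiple of 6 is 6 (not reached); still 0 fragment(s).
Step 2: advance 2 -> fork_pos = 2 + 2 = 4. Next multiple of 6 is 6 (not reached); still 0 fragment(s).
Step 3: advance 2 -> fork_pos = 4 + 2 = 6. Reached multiple(s) of 6: 6 -> fragment 1 completed (1 total).
Step 4: advance 1 -> fork_pos = 6 + 1 = 7. Next multiple of 6 is 12 (not reached); still 1 fragment(s).
Step 5: advance 6 -> fork_pos = 7 + 6 = 13. Reached multiple(s) of 6: 12 -> fragment 2 completed (2 total).
2 fragment(s) completed, covering template[0:12] (2 x 6 = 12). The next fragment, fragment 3, covers template[12:18], so it starts at position 12.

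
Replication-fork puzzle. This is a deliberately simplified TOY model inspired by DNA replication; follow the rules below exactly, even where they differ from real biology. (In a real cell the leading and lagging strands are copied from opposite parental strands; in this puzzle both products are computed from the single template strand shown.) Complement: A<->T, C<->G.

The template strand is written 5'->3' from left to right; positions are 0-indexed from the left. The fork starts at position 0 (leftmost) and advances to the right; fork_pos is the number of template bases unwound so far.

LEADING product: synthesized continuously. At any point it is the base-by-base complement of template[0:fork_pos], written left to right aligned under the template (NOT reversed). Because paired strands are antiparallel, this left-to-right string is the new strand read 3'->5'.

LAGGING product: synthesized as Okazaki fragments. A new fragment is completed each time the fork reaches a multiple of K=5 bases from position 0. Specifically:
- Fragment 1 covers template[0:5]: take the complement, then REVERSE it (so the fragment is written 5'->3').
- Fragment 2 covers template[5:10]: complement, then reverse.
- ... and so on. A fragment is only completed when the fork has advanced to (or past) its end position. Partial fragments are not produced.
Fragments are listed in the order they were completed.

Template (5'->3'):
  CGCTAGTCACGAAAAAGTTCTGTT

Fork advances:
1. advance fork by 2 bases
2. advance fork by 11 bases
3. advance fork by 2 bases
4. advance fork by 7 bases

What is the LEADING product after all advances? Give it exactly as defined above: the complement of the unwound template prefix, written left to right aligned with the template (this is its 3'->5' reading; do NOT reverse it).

Answer: GCGATCAGTGCTTTTTCAAGAC

Derivation:
Step 1: advance 2 -> fork_pos = 0 + 2 = 2.
Step 2: advance 11 -> fork_pos = 2 + 11 = 13.
Step 3: advance 2 -> fork_pos = 13 + 2 = 15.
Step 4: advance 7 -> fork_pos = 15 + 7 = 22.
Unwound prefix: template[0:22] = CGCTAGTCACGAAAAAGTTCTG
Complement it base by base (A<->T, C<->G), keeping left-to-right order:
  [0:5] CGCTA -> GCGAT
  [5:10] GTCAC -> CAGTG
  [10:15] GAAAA -> CTTTT
  [15:20] AGTTC -> TCAAG
  [20:22] TG -> AC
Concatenate: GCGATCAGTGCTTTTTCAAGAC (length 22; written aligned with the template, i.e. 3'->5').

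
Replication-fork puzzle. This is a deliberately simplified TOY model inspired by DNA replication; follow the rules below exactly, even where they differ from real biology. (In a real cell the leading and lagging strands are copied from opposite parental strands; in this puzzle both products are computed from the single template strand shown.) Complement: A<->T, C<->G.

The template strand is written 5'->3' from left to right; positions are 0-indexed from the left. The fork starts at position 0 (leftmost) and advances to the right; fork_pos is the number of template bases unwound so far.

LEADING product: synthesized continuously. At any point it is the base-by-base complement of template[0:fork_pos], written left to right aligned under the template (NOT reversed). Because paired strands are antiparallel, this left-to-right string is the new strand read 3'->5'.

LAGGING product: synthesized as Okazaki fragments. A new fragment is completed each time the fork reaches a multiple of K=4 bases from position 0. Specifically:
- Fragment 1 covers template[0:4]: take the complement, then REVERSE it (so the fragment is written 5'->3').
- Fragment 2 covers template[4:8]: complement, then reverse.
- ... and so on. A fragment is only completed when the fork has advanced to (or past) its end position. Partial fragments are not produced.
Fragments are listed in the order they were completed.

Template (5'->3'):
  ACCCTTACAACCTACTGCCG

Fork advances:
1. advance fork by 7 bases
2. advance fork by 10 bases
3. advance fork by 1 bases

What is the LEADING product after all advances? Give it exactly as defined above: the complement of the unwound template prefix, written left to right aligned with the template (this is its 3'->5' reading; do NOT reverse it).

Answer: TGGGAATGTTGGATGACG

Derivation:
Step 1: advance 7 -> fork_pos = 0 + 7 = 7.
Step 2: advance 10 -> fork_pos = 7 + 10 = 17.
Step 3: advance 1 -> fork_pos = 17 + 1 = 18.
Unwound prefix: template[0:18] = ACCCTTACAACCTACTGC
Complement it base by base (A<->T, C<->G), keeping left-to-right order:
  [0:5] ACCCT -> TGGGA
  [5:10] TACAA -> ATGTT
  [10:15] CCTAC -> GGATG
  [15:18] TGC -> ACG
Concatenate: TGGGAATGTTGGATGACG (length 18; written aligned with the template, i.e. 3'->5').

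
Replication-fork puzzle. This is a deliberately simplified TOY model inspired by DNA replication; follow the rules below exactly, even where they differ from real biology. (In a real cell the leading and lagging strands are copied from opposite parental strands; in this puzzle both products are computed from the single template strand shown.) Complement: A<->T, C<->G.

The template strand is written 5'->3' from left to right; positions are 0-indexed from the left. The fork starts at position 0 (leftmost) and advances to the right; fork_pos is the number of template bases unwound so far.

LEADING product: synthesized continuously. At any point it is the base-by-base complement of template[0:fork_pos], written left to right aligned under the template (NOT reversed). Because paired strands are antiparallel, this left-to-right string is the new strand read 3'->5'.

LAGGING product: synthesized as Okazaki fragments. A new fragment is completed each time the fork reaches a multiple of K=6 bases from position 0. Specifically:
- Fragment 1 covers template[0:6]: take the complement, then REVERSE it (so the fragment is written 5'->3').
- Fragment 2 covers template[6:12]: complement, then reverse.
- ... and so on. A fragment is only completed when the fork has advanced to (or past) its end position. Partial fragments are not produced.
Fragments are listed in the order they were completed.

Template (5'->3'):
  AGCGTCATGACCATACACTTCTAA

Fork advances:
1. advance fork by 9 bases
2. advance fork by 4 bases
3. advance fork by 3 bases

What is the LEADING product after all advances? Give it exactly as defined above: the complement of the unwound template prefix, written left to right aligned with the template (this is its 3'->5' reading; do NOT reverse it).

Step 1: advance 9 -> fork_pos = 0 + 9 = 9.
Step 2: advance 4 -> fork_pos = 9 + 4 = 13.
Step 3: advance 3 -> fork_pos = 13 + 3 = 16.
Unwound prefix: template[0:16] = AGCGTCATGACCATAC
Complement it base by base (A<->T, C<->G), keeping left-to-right order:
  [0:5] AGCGT -> TCGCA
  [5:10] CATGA -> GTACT
  [10:15] CCATA -> GGTAT
  [15:16] C -> G
Concatenate: TCGCAGTACTGGTATG (length 16; written aligned with the template, i.e. 3'->5').

Answer: TCGCAGTACTGGTATG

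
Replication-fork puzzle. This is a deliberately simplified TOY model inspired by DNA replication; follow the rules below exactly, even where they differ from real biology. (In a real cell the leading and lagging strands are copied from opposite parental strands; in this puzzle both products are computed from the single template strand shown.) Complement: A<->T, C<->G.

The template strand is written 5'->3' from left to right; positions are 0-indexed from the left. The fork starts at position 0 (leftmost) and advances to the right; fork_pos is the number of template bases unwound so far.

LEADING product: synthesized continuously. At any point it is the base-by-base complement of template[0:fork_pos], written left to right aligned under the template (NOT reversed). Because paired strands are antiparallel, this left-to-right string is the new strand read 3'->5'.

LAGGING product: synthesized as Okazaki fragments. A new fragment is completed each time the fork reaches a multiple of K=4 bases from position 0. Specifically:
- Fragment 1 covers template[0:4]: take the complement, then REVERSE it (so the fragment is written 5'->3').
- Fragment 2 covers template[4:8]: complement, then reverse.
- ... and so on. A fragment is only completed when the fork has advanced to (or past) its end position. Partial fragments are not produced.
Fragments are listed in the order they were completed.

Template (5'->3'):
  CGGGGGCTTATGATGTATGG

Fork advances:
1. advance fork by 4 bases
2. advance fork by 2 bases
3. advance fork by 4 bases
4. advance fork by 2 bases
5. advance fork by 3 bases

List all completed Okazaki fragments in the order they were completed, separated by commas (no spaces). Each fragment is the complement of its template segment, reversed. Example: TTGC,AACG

Step 1: advance 4 -> fork_pos = 0 + 4 = 4. Reached multiple(s) of 4: 4 -> fragment 1 completed (1 total).
Step 2: advance 2 -> fork_pos = 4 + 2 = 6. Next multiple of 4 is 8 (not reached); still 1 fragment(s).
Step 3: advance 4 -> fork_pos = 6 + 4 = 10. Reached multiple(s) of 4: 8 -> fragment 2 completed (2 total).
Step 4: advance 2 -> fork_pos = 10 + 2 = 12. Reached multiple(s) of 4: 12 -> fragment 3 completed (3 total).
Step 5: advance 3 -> fork_pos = 12 + 3 = 15. Next multiple of 4 is 16 (not reached); still 3 fragment(s).
Final fork_pos = 15, so 3 fragment(s) are complete. Build each: template segment -> complement -> reverse.
Fragment 1: template[0:4] = CGGG -> complement GCCC -> reversed CCCG
Fragment 2: template[4:8] = GGCT -> complement CCGA -> reversed AGCC
Fragment 3: template[8:12] = TATG -> complement ATAC -> reversed CATA

Answer: CCCG,AGCC,CATA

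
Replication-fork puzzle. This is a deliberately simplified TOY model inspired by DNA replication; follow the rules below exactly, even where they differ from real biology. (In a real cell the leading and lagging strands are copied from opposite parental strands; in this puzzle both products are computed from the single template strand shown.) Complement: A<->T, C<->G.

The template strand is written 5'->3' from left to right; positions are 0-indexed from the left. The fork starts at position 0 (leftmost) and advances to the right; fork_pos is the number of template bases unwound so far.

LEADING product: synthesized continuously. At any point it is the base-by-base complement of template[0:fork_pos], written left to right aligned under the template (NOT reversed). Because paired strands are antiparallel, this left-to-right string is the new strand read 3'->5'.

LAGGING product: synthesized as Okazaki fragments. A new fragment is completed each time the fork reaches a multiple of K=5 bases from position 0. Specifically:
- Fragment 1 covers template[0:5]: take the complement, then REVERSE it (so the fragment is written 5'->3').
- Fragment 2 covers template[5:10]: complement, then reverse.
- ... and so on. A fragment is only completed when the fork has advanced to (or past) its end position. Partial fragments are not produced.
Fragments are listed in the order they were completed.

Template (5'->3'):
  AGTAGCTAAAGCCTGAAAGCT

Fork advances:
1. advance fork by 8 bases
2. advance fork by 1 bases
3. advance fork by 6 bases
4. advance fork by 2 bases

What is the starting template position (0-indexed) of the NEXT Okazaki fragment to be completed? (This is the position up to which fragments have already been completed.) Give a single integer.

Answer: 15

Derivation:
Step 1: advance 8 -> fork_pos = 0 + 8 = 8. Reached multiple(s) of 5: 5 -> fragment 1 completed (1 total).
Step 2: advance 1 -> fork_pos = 8 + 1 = 9. Next multiple of 5 is 10 (not reached); still 1 fragment(s).
Step 3: advance 6 -> fork_pos = 9 + 6 = 15. Reached multiple(s) of 5: 10, 15 -> fragments 2-3 completed (3 total).
Step 4: advance 2 -> fork_pos = 15 + 2 = 17. Next multiple of 5 is 20 (not reached); still 3 fragment(s).
3 fragment(s) completed, covering template[0:15] (3 x 5 = 15). The next fragment, fragment 4, covers template[15:20], so it starts at position 15.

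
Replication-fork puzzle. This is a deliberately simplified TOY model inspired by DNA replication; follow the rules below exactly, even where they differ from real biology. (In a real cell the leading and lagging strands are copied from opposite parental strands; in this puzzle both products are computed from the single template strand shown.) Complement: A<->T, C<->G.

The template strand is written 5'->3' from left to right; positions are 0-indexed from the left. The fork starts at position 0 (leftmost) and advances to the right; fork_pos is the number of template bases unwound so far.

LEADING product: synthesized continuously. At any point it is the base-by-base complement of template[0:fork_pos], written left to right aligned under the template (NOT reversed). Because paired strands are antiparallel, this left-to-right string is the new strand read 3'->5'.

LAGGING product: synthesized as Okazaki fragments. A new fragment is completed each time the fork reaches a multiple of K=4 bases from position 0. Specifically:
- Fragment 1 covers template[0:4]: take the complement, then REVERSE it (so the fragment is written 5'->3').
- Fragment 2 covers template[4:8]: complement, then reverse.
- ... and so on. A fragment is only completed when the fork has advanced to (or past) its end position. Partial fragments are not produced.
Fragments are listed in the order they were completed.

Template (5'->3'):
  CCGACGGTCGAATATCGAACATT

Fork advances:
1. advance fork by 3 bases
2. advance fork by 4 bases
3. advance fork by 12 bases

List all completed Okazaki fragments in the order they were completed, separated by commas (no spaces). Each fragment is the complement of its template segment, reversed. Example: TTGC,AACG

Answer: TCGG,ACCG,TTCG,GATA

Derivation:
Step 1: advance 3 -> fork_pos = 0 + 3 = 3. Next multiple of 4 is 4 (not reached); still 0 fragment(s).
Step 2: advance 4 -> fork_pos = 3 + 4 = 7. Reached multiple(s) of 4: 4 -> fragment 1 completed (1 total).
Step 3: advance 12 -> fork_pos = 7 + 12 = 19. Reached multiple(s) of 4: 8, 12, 16 -> fragments 2-4 completed (4 total).
Final fork_pos = 19, so 4 fragment(s) are complete. Build each: template segment -> complement -> reverse.
Fragment 1: template[0:4] = CCGA -> complement GGCT -> reversed TCGG
Fragment 2: template[4:8] = CGGT -> complement GCCA -> reversed ACCG
Fragment 3: template[8:12] = CGAA -> complement GCTT -> reversed TTCG
Fragment 4: template[12:16] = TATC -> complement ATAG -> reversed GATA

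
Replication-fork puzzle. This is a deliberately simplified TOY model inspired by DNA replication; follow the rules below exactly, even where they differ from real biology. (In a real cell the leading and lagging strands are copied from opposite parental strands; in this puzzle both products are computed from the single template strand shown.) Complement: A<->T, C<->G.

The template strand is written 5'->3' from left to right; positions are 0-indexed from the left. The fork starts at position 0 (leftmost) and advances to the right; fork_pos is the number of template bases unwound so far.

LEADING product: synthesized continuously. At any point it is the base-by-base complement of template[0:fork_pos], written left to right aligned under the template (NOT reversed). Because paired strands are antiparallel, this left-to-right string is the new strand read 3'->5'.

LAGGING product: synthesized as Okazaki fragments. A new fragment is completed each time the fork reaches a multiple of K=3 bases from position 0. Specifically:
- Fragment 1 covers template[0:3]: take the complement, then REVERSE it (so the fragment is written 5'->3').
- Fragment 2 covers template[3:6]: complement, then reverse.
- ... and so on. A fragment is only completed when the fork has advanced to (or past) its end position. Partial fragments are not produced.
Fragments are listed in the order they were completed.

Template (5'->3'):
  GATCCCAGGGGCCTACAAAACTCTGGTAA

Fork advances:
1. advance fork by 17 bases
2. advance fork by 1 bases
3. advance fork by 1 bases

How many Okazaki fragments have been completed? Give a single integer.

Step 1: advance 17 -> fork_pos = 0 + 17 = 17. Reached multiple(s) of 3: 3, 6, 9, 12, 15 -> fragments 1-5 completed (5 total).
Step 2: advance 1 -> fork_pos = 17 + 1 = 18. Reached multiple(s) of 3: 18 -> fragment 6 completed (6 total).
Step 3: advance 1 -> fork_pos = 18 + 1 = 19. Next multiple of 3 is 21 (not reached); still 6 fragment(s).
Check: final fork_pos = 19; the multiples of 3 that are <= 19 are 3..18 -> 19 // 3 = 6 completed fragment(s).

Answer: 6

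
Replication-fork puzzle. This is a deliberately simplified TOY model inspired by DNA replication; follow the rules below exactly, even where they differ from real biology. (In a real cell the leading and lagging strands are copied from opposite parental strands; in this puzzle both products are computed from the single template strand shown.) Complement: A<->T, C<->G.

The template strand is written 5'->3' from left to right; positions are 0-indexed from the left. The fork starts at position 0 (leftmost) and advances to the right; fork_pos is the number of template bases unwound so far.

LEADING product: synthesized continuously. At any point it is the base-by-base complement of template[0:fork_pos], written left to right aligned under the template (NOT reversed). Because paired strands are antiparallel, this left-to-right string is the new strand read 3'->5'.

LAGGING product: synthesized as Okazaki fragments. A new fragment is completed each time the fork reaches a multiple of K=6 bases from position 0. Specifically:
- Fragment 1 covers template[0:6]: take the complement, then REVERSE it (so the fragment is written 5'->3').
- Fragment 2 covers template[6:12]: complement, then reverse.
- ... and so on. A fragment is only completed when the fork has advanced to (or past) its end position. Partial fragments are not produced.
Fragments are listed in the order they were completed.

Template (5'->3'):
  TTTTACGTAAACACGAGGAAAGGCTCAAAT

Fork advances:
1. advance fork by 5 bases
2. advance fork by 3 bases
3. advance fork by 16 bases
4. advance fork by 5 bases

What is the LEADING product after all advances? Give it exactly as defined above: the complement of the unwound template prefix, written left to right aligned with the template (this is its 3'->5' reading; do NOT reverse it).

Step 1: advance 5 -> fork_pos = 0 + 5 = 5.
Step 2: advance 3 -> fork_pos = 5 + 3 = 8.
Step 3: advance 16 -> fork_pos = 8 + 16 = 24.
Step 4: advance 5 -> fork_pos = 24 + 5 = 29.
Unwound prefix: template[0:29] = TTTTACGTAAACACGAGGAAAGGCTCAAA
Complement it base by base (A<->T, C<->G), keeping left-to-right order:
  [0:5] TTTTA -> AAAAT
  [5:10] CGTAA -> GCATT
  [10:15] ACACG -> TGTGC
  [15:20] AGGAA -> TCCTT
  [20:25] AGGCT -> TCCGA
  [25:29] CAAA -> GTTT
Concatenate: AAAATGCATTTGTGCTCCTTTCCGAGTTT (length 29; written aligned with the template, i.e. 3'->5').

Answer: AAAATGCATTTGTGCTCCTTTCCGAGTTT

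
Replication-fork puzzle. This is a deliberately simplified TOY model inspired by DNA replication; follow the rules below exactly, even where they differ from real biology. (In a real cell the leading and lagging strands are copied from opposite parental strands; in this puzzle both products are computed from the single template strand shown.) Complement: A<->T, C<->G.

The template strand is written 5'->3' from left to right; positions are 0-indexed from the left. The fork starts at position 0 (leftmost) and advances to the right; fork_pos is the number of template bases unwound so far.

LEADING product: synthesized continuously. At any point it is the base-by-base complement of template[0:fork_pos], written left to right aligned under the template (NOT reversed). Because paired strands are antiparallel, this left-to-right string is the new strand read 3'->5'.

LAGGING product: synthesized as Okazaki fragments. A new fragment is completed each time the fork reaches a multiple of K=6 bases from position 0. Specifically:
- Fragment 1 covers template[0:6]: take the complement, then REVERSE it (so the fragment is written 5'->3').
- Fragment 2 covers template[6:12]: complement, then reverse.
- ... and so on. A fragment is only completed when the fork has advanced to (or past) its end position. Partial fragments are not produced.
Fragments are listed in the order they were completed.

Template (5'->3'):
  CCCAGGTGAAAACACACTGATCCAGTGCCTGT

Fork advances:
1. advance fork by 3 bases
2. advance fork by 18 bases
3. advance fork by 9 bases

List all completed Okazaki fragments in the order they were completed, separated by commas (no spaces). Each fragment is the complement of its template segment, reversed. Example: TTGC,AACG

Answer: CCTGGG,TTTTCA,AGTGTG,TGGATC,AGGCAC

Derivation:
Step 1: advance 3 -> fork_pos = 0 + 3 = 3. Next multiple of 6 is 6 (not reached); still 0 fragment(s).
Step 2: advance 18 -> fork_pos = 3 + 18 = 21. Reached multiple(s) of 6: 6, 12, 18 -> fragments 1-3 completed (3 total).
Step 3: advance 9 -> fork_pos = 21 + 9 = 30. Reached multiple(s) of 6: 24, 30 -> fragments 4-5 completed (5 total).
Final fork_pos = 30, so 5 fragment(s) are complete. Build each: template segment -> complement -> reverse.
Fragment 1: template[0:6] = CCCAGG -> complement GGGTCC -> reversed CCTGGG
Fragment 2: template[6:12] = TGAAAA -> complement ACTTTT -> reversed TTTTCA
Fragment 3: template[12:18] = CACACT -> complement GTGTGA -> reversed AGTGTG
Fragment 4: template[18:24] = GATCCA -> complement CTAGGT -> reversed TGGATC
Fragment 5: template[24:30] = GTGCCT -> complement CACGGA -> reversed AGGCAC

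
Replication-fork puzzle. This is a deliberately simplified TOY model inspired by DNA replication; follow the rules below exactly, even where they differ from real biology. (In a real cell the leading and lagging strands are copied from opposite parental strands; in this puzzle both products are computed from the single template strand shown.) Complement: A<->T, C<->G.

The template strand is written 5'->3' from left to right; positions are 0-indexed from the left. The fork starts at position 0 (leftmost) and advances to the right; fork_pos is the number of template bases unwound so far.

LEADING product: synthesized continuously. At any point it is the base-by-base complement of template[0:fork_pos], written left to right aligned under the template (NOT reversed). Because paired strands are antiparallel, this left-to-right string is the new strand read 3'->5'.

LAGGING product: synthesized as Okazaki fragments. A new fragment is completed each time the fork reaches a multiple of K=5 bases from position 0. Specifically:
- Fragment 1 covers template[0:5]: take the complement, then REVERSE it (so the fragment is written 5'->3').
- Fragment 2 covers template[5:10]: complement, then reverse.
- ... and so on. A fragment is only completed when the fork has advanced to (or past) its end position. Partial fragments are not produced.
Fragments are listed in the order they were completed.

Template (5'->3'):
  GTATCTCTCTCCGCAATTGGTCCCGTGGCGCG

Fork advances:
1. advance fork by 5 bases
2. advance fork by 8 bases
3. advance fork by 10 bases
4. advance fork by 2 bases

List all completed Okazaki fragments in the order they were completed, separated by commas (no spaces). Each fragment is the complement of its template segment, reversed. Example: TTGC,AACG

Step 1: advance 5 -> fork_pos = 0 + 5 = 5. Reached multiple(s) of 5: 5 -> fragment 1 completed (1 total).
Step 2: advance 8 -> fork_pos = 5 + 8 = 13. Reached multiple(s) of 5: 10 -> fragment 2 completed (2 total).
Step 3: advance 10 -> fork_pos = 13 + 10 = 23. Reached multiple(s) of 5: 15, 20 -> fragments 3-4 completed (4 total).
Step 4: advance 2 -> fork_pos = 23 + 2 = 25. Reached multiple(s) of 5: 25 -> fragment 5 completed (5 total).
Final fork_pos = 25, so 5 fragment(s) are complete. Build each: template segment -> complement -> reverse.
Fragment 1: template[0:5] = GTATC -> complement CATAG -> reversed GATAC
Fragment 2: template[5:10] = TCTCT -> complement AGAGA -> reversed AGAGA
Fragment 3: template[10:15] = CCGCA -> complement GGCGT -> reversed TGCGG
Fragment 4: template[15:20] = ATTGG -> complement TAACC -> reversed CCAAT
Fragment 5: template[20:25] = TCCCG -> complement AGGGC -> reversed CGGGA

Answer: GATAC,AGAGA,TGCGG,CCAAT,CGGGA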